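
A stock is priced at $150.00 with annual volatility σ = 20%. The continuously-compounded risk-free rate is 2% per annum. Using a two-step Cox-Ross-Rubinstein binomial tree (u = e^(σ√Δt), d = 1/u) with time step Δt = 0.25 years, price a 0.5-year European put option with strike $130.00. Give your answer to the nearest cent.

CRR parameters: u = e^(σ√Δt) = e^(0.2·√0.25) = 1.1052, d = 1/u = 0.9048
Per-period rate: rΔt = 0.02·0.25 = 0.005, so R = e^0.005 = 1.0050
Risk-neutral probability p = (e^0.005 − 0.9048)/(1.1052 − 0.9048) = 0.1002/0.2003 = 0.5000
Terminal stock prices: S_uu = 183.2, S_ud = 150, S_dd = 122.8
Terminal payoffs (K − S): max(-53.21, 0) = 0, max(-20, 0) = 0, max(7.19, 0) = 7.19
Node u (S = 165.8): V_u = e^(−0.005)·[0.5000·0.0000 + 0.5000·0.0000] = 0.0000
Node d (S = 135.7): V_d = e^(−0.005)·[0.5000·0.0000 + 0.5000·7.1904] = 3.5770
Node 0 (S = 150): V_0 = e^(−0.005)·[0.5000·0.0000 + 0.5000·3.5770] = 1.7794

$1.78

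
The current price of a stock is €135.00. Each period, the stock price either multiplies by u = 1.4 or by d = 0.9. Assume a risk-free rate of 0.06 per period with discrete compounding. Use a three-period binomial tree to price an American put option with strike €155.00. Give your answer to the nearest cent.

€21.73

Risk-neutral probability p = (1 + 0.06 − 0.9)/(1.4 − 0.9) = 0.1600/0.5000 = 0.3200
Terminal stock prices: S_uuu = 370.4, S_uud = 238.1, S_udd = 153.1, S_ddd = 98.42
Terminal payoffs (K − S): max(-215.4, 0) = 0, max(-83.14, 0) = 0, max(1.91, 0) = 1.91, max(56.58, 0) = 56.58
Node uu (S = 264.6): continuation = 1/1.06·[0.3200·0.0000 + 0.6800·0.0000] = 0.0000; exercise value = 0.0000 ≤ continuation, so V_uu = 0.0000
Node ud (S = 170.1): continuation = 1/1.06·[0.3200·0.0000 + 0.6800·1.9100] = 1.2253; exercise value = 0.0000 ≤ continuation, so V_ud = 1.2253
Node dd (S = 109.4): continuation = 1/1.06·[0.3200·1.9100 + 0.6800·56.5850] = 36.8764; exercise value = 45.6500 > continuation, so V_dd = 45.6500 (exercise)
Node u (S = 189): continuation = 1/1.06·[0.3200·0.0000 + 0.6800·1.2253] = 0.7860; exercise value = 0.0000 ≤ continuation, so V_u = 0.7860
Node d (S = 121.5): continuation = 1/1.06·[0.3200·1.2253 + 0.6800·45.6500] = 29.6548; exercise value = 33.5000 > continuation, so V_d = 33.5000 (exercise)
Node 0 (S = 135): continuation = 1/1.06·[0.3200·0.7860 + 0.6800·33.5000] = 21.7279; exercise value = 20.0000 ≤ continuation, so V_0 = 21.7279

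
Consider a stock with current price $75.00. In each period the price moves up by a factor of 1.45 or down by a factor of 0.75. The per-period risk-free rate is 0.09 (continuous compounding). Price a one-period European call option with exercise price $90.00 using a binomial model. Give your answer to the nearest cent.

Risk-neutral probability p = (e^0.09 − 0.75)/(1.45 − 0.75) = 0.3442/0.7000 = 0.4917
Terminal stock prices: S_u = 108.8, S_d = 56.25
Terminal payoffs (S − K): max(18.75, 0) = 18.75, max(-33.75, 0) = 0
Node 0 (S = 75): V_0 = e^(−0.09)·[0.4917·18.7500 + 0.5083·0.0000] = 8.4255

$8.43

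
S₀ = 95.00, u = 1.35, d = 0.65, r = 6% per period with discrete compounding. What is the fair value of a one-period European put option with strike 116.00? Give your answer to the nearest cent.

Risk-neutral probability p = (1 + 0.06 − 0.65)/(1.35 − 0.65) = 0.4100/0.7000 = 0.5857
Terminal stock prices: S_u = 128.2, S_d = 61.75
Terminal payoffs (K − S): max(-12.25, 0) = 0, max(54.25, 0) = 54.25
Node 0 (S = 95): V_0 = 1/1.06·[0.5857·0.0000 + 0.4143·54.2500] = 21.2028

21.20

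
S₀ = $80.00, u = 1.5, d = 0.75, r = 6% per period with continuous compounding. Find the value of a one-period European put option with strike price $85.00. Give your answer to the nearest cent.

$13.75

Risk-neutral probability p = (e^0.06 − 0.75)/(1.5 − 0.75) = 0.3118/0.7500 = 0.4158
Terminal stock prices: S_u = 120, S_d = 60
Terminal payoffs (K − S): max(-35, 0) = 0, max(25, 0) = 25
Node 0 (S = 80): V_0 = e^(−0.06)·[0.4158·0.0000 + 0.5842·25.0000] = 13.7549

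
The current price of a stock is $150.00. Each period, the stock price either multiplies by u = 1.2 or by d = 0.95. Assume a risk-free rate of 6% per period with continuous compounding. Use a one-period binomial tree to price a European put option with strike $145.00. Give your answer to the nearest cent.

$1.30

Risk-neutral probability p = (e^0.06 − 0.95)/(1.2 − 0.95) = 0.1118/0.2500 = 0.4473
Terminal stock prices: S_u = 180, S_d = 142.5
Terminal payoffs (K − S): max(-35, 0) = 0, max(2.5, 0) = 2.5
Node 0 (S = 150): V_0 = e^(−0.06)·[0.4473·0.0000 + 0.5527·2.5000] = 1.3012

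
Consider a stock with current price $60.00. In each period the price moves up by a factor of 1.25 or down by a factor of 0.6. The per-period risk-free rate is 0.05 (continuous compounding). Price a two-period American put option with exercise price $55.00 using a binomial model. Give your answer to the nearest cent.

Risk-neutral probability p = (e^0.05 − 0.6)/(1.25 − 0.6) = 0.4513/0.6500 = 0.6943
Terminal stock prices: S_uu = 93.75, S_ud = 45, S_dd = 21.6
Terminal payoffs (K − S): max(-38.75, 0) = 0, max(10, 0) = 10, max(33.4, 0) = 33.4
Node u (S = 75): continuation = e^(−0.05)·[0.6943·0.0000 + 0.3057·10.0000] = 2.9083; exercise value = 0.0000 ≤ continuation, so V_u = 2.9083
Node d (S = 36): continuation = e^(−0.05)·[0.6943·10.0000 + 0.3057·33.4000] = 16.3176; exercise value = 19.0000 > continuation, so V_d = 19.0000 (exercise)
Node 0 (S = 60): continuation = e^(−0.05)·[0.6943·2.9083 + 0.3057·19.0000] = 7.4463; exercise value = 0.0000 ≤ continuation, so V_0 = 7.4463

$7.45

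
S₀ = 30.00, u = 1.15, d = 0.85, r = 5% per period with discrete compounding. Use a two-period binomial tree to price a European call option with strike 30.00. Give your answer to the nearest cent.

3.90

Risk-neutral probability p = (1 + 0.05 − 0.85)/(1.15 − 0.85) = 0.2000/0.3000 = 0.6667
Terminal stock prices: S_uu = 39.67, S_ud = 29.32, S_dd = 21.67
Terminal payoffs (S − K): max(9.675, 0) = 9.675, max(-0.675, 0) = 0, max(-8.325, 0) = 0
Node u (S = 34.5): V_u = 1/1.05·[0.6667·9.6750 + 0.3333·0.0000] = 6.1429
Node d (S = 25.5): V_d = 1/1.05·[0.6667·0.0000 + 0.3333·0.0000] = 0.0000
Node 0 (S = 30): V_0 = 1/1.05·[0.6667·6.1429 + 0.3333·0.0000] = 3.9002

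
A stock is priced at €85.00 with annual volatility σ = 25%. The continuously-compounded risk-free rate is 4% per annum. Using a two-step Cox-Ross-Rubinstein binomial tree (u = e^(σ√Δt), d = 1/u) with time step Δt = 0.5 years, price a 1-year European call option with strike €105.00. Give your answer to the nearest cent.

€4.05

CRR parameters: u = e^(σ√Δt) = e^(0.25·√0.5) = 1.1934, d = 1/u = 0.8380
Per-period rate: rΔt = 0.04·0.5 = 0.02, so R = e^0.02 = 1.0202
Risk-neutral probability p = (e^0.02 − 0.8380)/(1.1934 − 0.8380) = 0.1822/0.3554 = 0.5128
Terminal stock prices: S_uu = 121.1, S_ud = 85, S_dd = 59.69
Terminal payoffs (S − K): max(16.05, 0) = 16.05, max(-20, 0) = 0, max(-45.31, 0) = 0
Node u (S = 101.4): V_u = e^(−0.02)·[0.5128·16.0501 + 0.4872·0.0000] = 8.0669
Node d (S = 71.23): V_d = e^(−0.02)·[0.5128·0.0000 + 0.4872·0.0000] = 0.0000
Node 0 (S = 85): V_0 = e^(−0.02)·[0.5128·8.0669 + 0.4872·0.0000] = 4.0545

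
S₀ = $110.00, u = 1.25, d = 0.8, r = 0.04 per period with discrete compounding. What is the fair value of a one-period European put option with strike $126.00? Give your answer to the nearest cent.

Risk-neutral probability p = (1 + 0.04 − 0.8)/(1.25 − 0.8) = 0.2400/0.4500 = 0.5333
Terminal stock prices: S_u = 137.5, S_d = 88
Terminal payoffs (K − S): max(-11.5, 0) = 0, max(38, 0) = 38
Node 0 (S = 110): V_0 = 1/1.04·[0.5333·0.0000 + 0.4667·38.0000] = 17.0513

$17.05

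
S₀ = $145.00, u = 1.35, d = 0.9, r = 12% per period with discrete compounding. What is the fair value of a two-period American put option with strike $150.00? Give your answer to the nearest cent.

Risk-neutral probability p = (1 + 0.12 − 0.9)/(1.35 − 0.9) = 0.2200/0.4500 = 0.4889
Terminal stock prices: S_uu = 264.3, S_ud = 176.2, S_dd = 117.5
Terminal payoffs (K − S): max(-114.3, 0) = 0, max(-26.18, 0) = 0, max(32.55, 0) = 32.55
Node u (S = 195.8): continuation = 1/1.12·[0.4889·0.0000 + 0.5111·0.0000] = 0.0000; exercise value = 0.0000 ≤ continuation, so V_u = 0.0000
Node d (S = 130.5): continuation = 1/1.12·[0.4889·0.0000 + 0.5111·32.5500] = 14.8542; exercise value = 19.5000 > continuation, so V_d = 19.5000 (exercise)
Node 0 (S = 145): continuation = 1/1.12·[0.4889·0.0000 + 0.5111·19.5000] = 8.8988; exercise value = 5.0000 ≤ continuation, so V_0 = 8.8988

$8.90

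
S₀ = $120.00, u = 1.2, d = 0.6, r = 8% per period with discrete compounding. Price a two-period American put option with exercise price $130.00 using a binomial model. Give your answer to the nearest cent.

Risk-neutral probability p = (1 + 0.08 − 0.6)/(1.2 − 0.6) = 0.4800/0.6000 = 0.8000
Terminal stock prices: S_uu = 172.8, S_ud = 86.4, S_dd = 43.2
Terminal payoffs (K − S): max(-42.8, 0) = 0, max(43.6, 0) = 43.6, max(86.8, 0) = 86.8
Node u (S = 144): continuation = 1/1.08·[0.8000·0.0000 + 0.2000·43.6000] = 8.0741; exercise value = 0.0000 ≤ continuation, so V_u = 8.0741
Node d (S = 72): continuation = 1/1.08·[0.8000·43.6000 + 0.2000·86.8000] = 48.3704; exercise value = 58.0000 > continuation, so V_d = 58.0000 (exercise)
Node 0 (S = 120): continuation = 1/1.08·[0.8000·8.0741 + 0.2000·58.0000] = 16.7215; exercise value = 10.0000 ≤ continuation, so V_0 = 16.7215

$16.72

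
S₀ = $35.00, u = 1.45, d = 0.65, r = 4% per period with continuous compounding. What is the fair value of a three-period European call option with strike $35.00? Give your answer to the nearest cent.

$11.58

Risk-neutral probability p = (e^0.04 − 0.65)/(1.45 − 0.65) = 0.3908/0.8000 = 0.4885
Terminal stock prices: S_uuu = 106.7, S_uud = 47.83, S_udd = 21.44, S_ddd = 9.612
Terminal payoffs (S − K): max(71.7, 0) = 71.7, max(12.83, 0) = 12.83, max(-13.56, 0) = 0, max(-25.39, 0) = 0
Node uu (S = 73.59): V_uu = e^(−0.04)·[0.4885·71.7019 + 0.5115·12.8319] = 39.9599
Node ud (S = 32.99): V_ud = e^(−0.04)·[0.4885·12.8319 + 0.5115·0.0000] = 6.0228
Node dd (S = 14.79): V_dd = e^(−0.04)·[0.4885·0.0000 + 0.5115·0.0000] = 0.0000
Node u (S = 50.75): V_u = e^(−0.04)·[0.4885·39.9599 + 0.5115·6.0228] = 21.7153
Node d (S = 22.75): V_d = e^(−0.04)·[0.4885·6.0228 + 0.5115·0.0000] = 2.8268
Node 0 (S = 35): V_0 = e^(−0.04)·[0.4885·21.7153 + 0.5115·2.8268] = 11.5814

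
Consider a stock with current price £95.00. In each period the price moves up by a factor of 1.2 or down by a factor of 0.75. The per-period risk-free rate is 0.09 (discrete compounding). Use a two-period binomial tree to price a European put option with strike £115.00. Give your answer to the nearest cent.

£12.27

Risk-neutral probability p = (1 + 0.09 − 0.75)/(1.2 − 0.75) = 0.3400/0.4500 = 0.7556
Terminal stock prices: S_uu = 136.8, S_ud = 85.5, S_dd = 53.44
Terminal payoffs (K − S): max(-21.8, 0) = 0, max(29.5, 0) = 29.5, max(61.56, 0) = 61.56
Node u (S = 114): V_u = 1/1.09·[0.7556·0.0000 + 0.2444·29.5000] = 6.6157
Node d (S = 71.25): V_d = 1/1.09·[0.7556·29.5000 + 0.2444·61.5625] = 34.2546
Node 0 (S = 95): V_0 = 1/1.09·[0.7556·6.6157 + 0.2444·34.2546] = 12.2678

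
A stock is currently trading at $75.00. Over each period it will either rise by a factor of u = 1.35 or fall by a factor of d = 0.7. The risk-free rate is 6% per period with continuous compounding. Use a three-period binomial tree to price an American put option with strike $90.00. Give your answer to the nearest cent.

$19.84

Risk-neutral probability p = (e^0.06 − 0.7)/(1.35 − 0.7) = 0.3618/0.6500 = 0.5567
Terminal stock prices: S_uuu = 184.5, S_uud = 95.68, S_udd = 49.61, S_ddd = 25.72
Terminal payoffs (K − S): max(-94.53, 0) = 0, max(-5.681, 0) = 0, max(40.39, 0) = 40.39, max(64.28, 0) = 64.28
Node uu (S = 136.7): continuation = e^(−0.06)·[0.5567·0.0000 + 0.4433·0.0000] = 0.0000; exercise value = 0.0000 ≤ continuation, so V_uu = 0.0000
Node ud (S = 70.88): continuation = e^(−0.06)·[0.5567·0.0000 + 0.4433·40.3875] = 16.8622; exercise value = 19.1250 > continuation, so V_ud = 19.1250 (exercise)
Node dd (S = 36.75): continuation = e^(−0.06)·[0.5567·40.3875 + 0.4433·64.2750] = 48.0088; exercise value = 53.2500 > continuation, so V_dd = 53.2500 (exercise)
Node u (S = 101.2): continuation = e^(−0.06)·[0.5567·0.0000 + 0.4433·19.1250] = 7.9849; exercise value = 0.0000 ≤ continuation, so V_u = 7.9849
Node d (S = 52.5): continuation = e^(−0.06)·[0.5567·19.1250 + 0.4433·53.2500] = 32.2588; exercise value = 37.5000 > continuation, so V_d = 37.5000 (exercise)
Node 0 (S = 75): continuation = e^(−0.06)·[0.5567·7.9849 + 0.4433·37.5000] = 19.8428; exercise value = 15.0000 ≤ continuation, so V_0 = 19.8428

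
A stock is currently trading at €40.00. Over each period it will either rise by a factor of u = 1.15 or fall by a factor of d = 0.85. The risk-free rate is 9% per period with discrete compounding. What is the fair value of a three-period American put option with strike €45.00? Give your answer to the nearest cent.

Risk-neutral probability p = (1 + 0.09 − 0.85)/(1.15 − 0.85) = 0.2400/0.3000 = 0.8000
Terminal stock prices: S_uuu = 60.83, S_uud = 44.96, S_udd = 33.23, S_ddd = 24.56
Terminal payoffs (K − S): max(-15.83, 0) = 0, max(0.035, 0) = 0.035, max(11.77, 0) = 11.77, max(20.44, 0) = 20.44
Node uu (S = 52.9): continuation = 1/1.09·[0.8000·0.0000 + 0.2000·0.0350] = 0.0064; exercise value = 0.0000 ≤ continuation, so V_uu = 0.0064
Node ud (S = 39.1): continuation = 1/1.09·[0.8000·0.0350 + 0.2000·11.7650] = 2.1844; exercise value = 5.9000 > continuation, so V_ud = 5.9000 (exercise)
Node dd (S = 28.9): continuation = 1/1.09·[0.8000·11.7650 + 0.2000·20.4350] = 12.3844; exercise value = 16.1000 > continuation, so V_dd = 16.1000 (exercise)
Node u (S = 46): continuation = 1/1.09·[0.8000·0.0064 + 0.2000·5.9000] = 1.0873; exercise value = 0.0000 ≤ continuation, so V_u = 1.0873
Node d (S = 34): continuation = 1/1.09·[0.8000·5.9000 + 0.2000·16.1000] = 7.2844; exercise value = 11.0000 > continuation, so V_d = 11.0000 (exercise)
Node 0 (S = 40): continuation = 1/1.09·[0.8000·1.0873 + 0.2000·11.0000] = 2.8164; exercise value = 5.0000 > continuation, so V_0 = 5.0000 (exercise)

€5.00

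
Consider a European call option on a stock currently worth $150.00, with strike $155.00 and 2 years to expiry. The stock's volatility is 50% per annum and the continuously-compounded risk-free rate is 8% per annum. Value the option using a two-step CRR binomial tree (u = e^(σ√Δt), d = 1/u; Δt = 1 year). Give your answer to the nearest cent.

$45.07

CRR parameters: u = e^(σ√Δt) = e^(0.5·√1) = 1.6487, d = 1/u = 0.6065
Per-period rate: rΔt = 0.08·1 = 0.08, so R = e^0.08 = 1.0833
Risk-neutral probability p = (e^0.08 − 0.6065)/(1.6487 − 0.6065) = 0.4768/1.0422 = 0.4575
Terminal stock prices: S_uu = 407.7, S_ud = 150, S_dd = 55.18
Terminal payoffs (S − K): max(252.7, 0) = 252.7, max(-5, 0) = 0, max(-99.82, 0) = 0
Node u (S = 247.3): V_u = e^(−0.08)·[0.4575·252.7423 + 0.5425·0.0000] = 106.7293
Node d (S = 90.98): V_d = e^(−0.08)·[0.4575·0.0000 + 0.5425·0.0000] = 0.0000
Node 0 (S = 150): V_0 = e^(−0.08)·[0.4575·106.7293 + 0.5425·0.0000] = 45.0702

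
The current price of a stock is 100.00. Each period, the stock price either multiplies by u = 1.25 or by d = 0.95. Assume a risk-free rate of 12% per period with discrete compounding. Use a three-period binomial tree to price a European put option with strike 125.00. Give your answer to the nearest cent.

Risk-neutral probability p = (1 + 0.12 − 0.95)/(1.25 − 0.95) = 0.1700/0.3000 = 0.5667
Terminal stock prices: S_uuu = 195.3, S_uud = 148.4, S_udd = 112.8, S_ddd = 85.74
Terminal payoffs (K − S): max(-70.31, 0) = 0, max(-23.44, 0) = 0, max(12.19, 0) = 12.19, max(39.26, 0) = 39.26
Node uu (S = 156.2): V_uu = 1/1.12·[0.5667·0.0000 + 0.4333·0.0000] = 0.0000
Node ud (S = 118.8): V_ud = 1/1.12·[0.5667·0.0000 + 0.4333·12.1875] = 4.7154
Node dd (S = 90.25): V_dd = 1/1.12·[0.5667·12.1875 + 0.4333·39.2625] = 21.3571
Node u (S = 125): V_u = 1/1.12·[0.5667·0.0000 + 0.4333·4.7154] = 1.8244
Node d (S = 95): V_d = 1/1.12·[0.5667·4.7154 + 0.4333·21.3571] = 10.6489
Node 0 (S = 100): V_0 = 1/1.12·[0.5667·1.8244 + 0.4333·10.6489] = 5.0432

5.04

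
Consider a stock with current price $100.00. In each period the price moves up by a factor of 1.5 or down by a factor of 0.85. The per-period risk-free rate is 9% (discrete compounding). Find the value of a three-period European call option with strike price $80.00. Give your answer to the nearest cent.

$41.83

Risk-neutral probability p = (1 + 0.09 − 0.85)/(1.5 − 0.85) = 0.2400/0.6500 = 0.3692
Terminal stock prices: S_uuu = 337.5, S_uud = 191.2, S_udd = 108.4, S_ddd = 61.41
Terminal payoffs (S − K): max(257.5, 0) = 257.5, max(111.2, 0) = 111.2, max(28.37, 0) = 28.37, max(-18.59, 0) = 0
Node uu (S = 225): V_uu = 1/1.09·[0.3692·257.5000 + 0.6308·111.2500] = 151.6055
Node ud (S = 127.5): V_ud = 1/1.09·[0.3692·111.2500 + 0.6308·28.3750] = 54.1055
Node dd (S = 72.25): V_dd = 1/1.09·[0.3692·28.3750 + 0.6308·0.0000] = 9.6119
Node u (S = 150): V_u = 1/1.09·[0.3692·151.6055 + 0.6308·54.1055] = 82.6656
Node d (S = 85): V_d = 1/1.09·[0.3692·54.1055 + 0.6308·9.6119] = 23.8902
Node 0 (S = 100): V_0 = 1/1.09·[0.3692·82.6656 + 0.6308·23.8902] = 41.8274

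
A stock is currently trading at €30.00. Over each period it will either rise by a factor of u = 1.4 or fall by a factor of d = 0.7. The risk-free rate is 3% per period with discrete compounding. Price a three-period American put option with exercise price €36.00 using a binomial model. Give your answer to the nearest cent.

€9.56

Risk-neutral probability p = (1 + 0.03 − 0.7)/(1.4 − 0.7) = 0.3300/0.7000 = 0.4714
Terminal stock prices: S_uuu = 82.32, S_uud = 41.16, S_udd = 20.58, S_ddd = 10.29
Terminal payoffs (K − S): max(-46.32, 0) = 0, max(-5.16, 0) = 0, max(15.42, 0) = 15.42, max(25.71, 0) = 25.71
Node uu (S = 58.8): continuation = 1/1.03·[0.4714·0.0000 + 0.5286·0.0000] = 0.0000; exercise value = 0.0000 ≤ continuation, so V_uu = 0.0000
Node ud (S = 29.4): continuation = 1/1.03·[0.4714·0.0000 + 0.5286·15.4200] = 7.9132; exercise value = 6.6000 ≤ continuation, so V_ud = 7.9132
Node dd (S = 14.7): continuation = 1/1.03·[0.4714·15.4200 + 0.5286·25.7100] = 20.2515; exercise value = 21.3000 > continuation, so V_dd = 21.3000 (exercise)
Node u (S = 42): continuation = 1/1.03·[0.4714·0.0000 + 0.5286·7.9132] = 4.0609; exercise value = 0.0000 ≤ continuation, so V_u = 4.0609
Node d (S = 21): continuation = 1/1.03·[0.4714·7.9132 + 0.5286·21.3000] = 14.5525; exercise value = 15.0000 > continuation, so V_d = 15.0000 (exercise)
Node 0 (S = 30): continuation = 1/1.03·[0.4714·4.0609 + 0.5286·15.0000] = 9.5563; exercise value = 6.0000 ≤ continuation, so V_0 = 9.5563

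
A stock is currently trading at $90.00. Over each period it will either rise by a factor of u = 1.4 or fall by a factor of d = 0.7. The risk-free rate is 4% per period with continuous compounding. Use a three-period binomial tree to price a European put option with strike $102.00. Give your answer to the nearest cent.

Risk-neutral probability p = (e^0.04 − 0.7)/(1.4 − 0.7) = 0.3408/0.7000 = 0.4869
Terminal stock prices: S_uuu = 247, S_uud = 123.5, S_udd = 61.74, S_ddd = 30.87
Terminal payoffs (K − S): max(-145, 0) = 0, max(-21.48, 0) = 0, max(40.26, 0) = 40.26, max(71.13, 0) = 71.13
Node uu (S = 176.4): V_uu = e^(−0.04)·[0.4869·0.0000 + 0.5131·0.0000] = 0.0000
Node ud (S = 88.2): V_ud = e^(−0.04)·[0.4869·0.0000 + 0.5131·40.2600] = 19.8485
Node dd (S = 44.1): V_dd = e^(−0.04)·[0.4869·40.2600 + 0.5131·71.1300] = 53.9005
Node u (S = 126): V_u = e^(−0.04)·[0.4869·0.0000 + 0.5131·19.8485] = 9.7854
Node d (S = 63): V_d = e^(−0.04)·[0.4869·19.8485 + 0.5131·53.9005] = 35.8581
Node 0 (S = 90): V_0 = e^(−0.04)·[0.4869·9.7854 + 0.5131·35.8581] = 22.2558

$22.26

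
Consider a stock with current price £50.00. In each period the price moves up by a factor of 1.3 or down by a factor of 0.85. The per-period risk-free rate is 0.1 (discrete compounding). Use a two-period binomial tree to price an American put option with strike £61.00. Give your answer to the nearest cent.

Risk-neutral probability p = (1 + 0.1 − 0.85)/(1.3 − 0.85) = 0.2500/0.4500 = 0.5556
Terminal stock prices: S_uu = 84.5, S_ud = 55.25, S_dd = 36.12
Terminal payoffs (K − S): max(-23.5, 0) = 0, max(5.75, 0) = 5.75, max(24.88, 0) = 24.88
Node u (S = 65): continuation = 1/1.1·[0.5556·0.0000 + 0.4444·5.7500] = 2.3232; exercise value = 0.0000 ≤ continuation, so V_u = 2.3232
Node d (S = 42.5): continuation = 1/1.1·[0.5556·5.7500 + 0.4444·24.8750] = 12.9545; exercise value = 18.5000 > continuation, so V_d = 18.5000 (exercise)
Node 0 (S = 50): continuation = 1/1.1·[0.5556·2.3232 + 0.4444·18.5000] = 8.6481; exercise value = 11.0000 > continuation, so V_0 = 11.0000 (exercise)

£11.00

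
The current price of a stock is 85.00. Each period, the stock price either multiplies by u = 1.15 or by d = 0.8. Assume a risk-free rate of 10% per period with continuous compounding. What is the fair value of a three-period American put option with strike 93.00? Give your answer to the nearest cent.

8.00

Risk-neutral probability p = (e^0.1 − 0.8)/(1.15 − 0.8) = 0.3052/0.3500 = 0.8719
Terminal stock prices: S_uuu = 129.3, S_uud = 89.93, S_udd = 62.56, S_ddd = 43.52
Terminal payoffs (K − S): max(-36.27, 0) = 0, max(3.07, 0) = 3.07, max(30.44, 0) = 30.44, max(49.48, 0) = 49.48
Node uu (S = 112.4): continuation = e^(−0.1)·[0.8719·0.0000 + 0.1281·3.0700] = 0.3558; exercise value = 0.0000 ≤ continuation, so V_uu = 0.3558
Node ud (S = 78.2): continuation = e^(−0.1)·[0.8719·3.0700 + 0.1281·30.4400] = 5.9499; exercise value = 14.8000 > continuation, so V_ud = 14.8000 (exercise)
Node dd (S = 54.4): continuation = e^(−0.1)·[0.8719·30.4400 + 0.1281·49.4800] = 29.7499; exercise value = 38.6000 > continuation, so V_dd = 38.6000 (exercise)
Node u (S = 97.75): continuation = e^(−0.1)·[0.8719·0.3558 + 0.1281·14.8000] = 1.9959; exercise value = 0.0000 ≤ continuation, so V_u = 1.9959
Node d (S = 68): continuation = e^(−0.1)·[0.8719·14.8000 + 0.1281·38.6000] = 16.1499; exercise value = 25.0000 > continuation, so V_d = 25.0000 (exercise)
Node 0 (S = 85): continuation = e^(−0.1)·[0.8719·1.9959 + 0.1281·25.0000] = 4.4720; exercise value = 8.0000 > continuation, so V_0 = 8.0000 (exercise)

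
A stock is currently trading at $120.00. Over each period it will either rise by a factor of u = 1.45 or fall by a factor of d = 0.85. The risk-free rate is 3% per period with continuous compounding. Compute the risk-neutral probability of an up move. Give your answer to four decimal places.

Risk-neutral probability p = (e^0.03 − 0.85)/(1.45 − 0.85) = 0.1805/0.6000 = 0.3008

p = 0.3008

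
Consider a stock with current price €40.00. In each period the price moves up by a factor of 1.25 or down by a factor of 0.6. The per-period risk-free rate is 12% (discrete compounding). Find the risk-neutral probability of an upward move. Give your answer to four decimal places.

p = 0.8000

Risk-neutral probability p = (1 + 0.12 − 0.6)/(1.25 − 0.6) = 0.5200/0.6500 = 0.8000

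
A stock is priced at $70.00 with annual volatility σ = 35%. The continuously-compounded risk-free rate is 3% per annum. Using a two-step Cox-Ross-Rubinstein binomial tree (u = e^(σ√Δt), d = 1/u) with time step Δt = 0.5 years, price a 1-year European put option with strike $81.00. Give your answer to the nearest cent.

CRR parameters: u = e^(σ√Δt) = e^(0.35·√0.5) = 1.2808, d = 1/u = 0.7808
Per-period rate: rΔt = 0.03·0.5 = 0.015, so R = e^0.015 = 1.0151
Risk-neutral probability p = (e^0.015 − 0.7808)/(1.2808 − 0.7808) = 0.2344/0.5000 = 0.4687
Terminal stock prices: S_uu = 114.8, S_ud = 70, S_dd = 42.67
Terminal payoffs (K − S): max(-33.83, 0) = 0, max(11, 0) = 11, max(38.33, 0) = 38.33
Node u (S = 89.66): V_u = e^(−0.015)·[0.4687·0.0000 + 0.5313·11.0000] = 5.7577
Node d (S = 54.65): V_d = e^(−0.015)·[0.4687·11.0000 + 0.5313·38.3290] = 25.1409
Node 0 (S = 70): V_0 = e^(−0.015)·[0.4687·5.7577 + 0.5313·25.1409] = 15.8176

$15.82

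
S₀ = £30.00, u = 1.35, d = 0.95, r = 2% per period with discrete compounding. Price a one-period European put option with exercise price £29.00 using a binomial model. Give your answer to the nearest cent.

£0.40

Risk-neutral probability p = (1 + 0.02 − 0.95)/(1.35 − 0.95) = 0.0700/0.4000 = 0.1750
Terminal stock prices: S_u = 40.5, S_d = 28.5
Terminal payoffs (K − S): max(-11.5, 0) = 0, max(0.5, 0) = 0.5
Node 0 (S = 30): V_0 = 1/1.02·[0.1750·0.0000 + 0.8250·0.5000] = 0.4044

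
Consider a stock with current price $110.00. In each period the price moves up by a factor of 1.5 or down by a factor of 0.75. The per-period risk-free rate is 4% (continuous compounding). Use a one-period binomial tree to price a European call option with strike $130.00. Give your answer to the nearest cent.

$13.04

Risk-neutral probability p = (e^0.04 − 0.75)/(1.5 − 0.75) = 0.2908/0.7500 = 0.3877
Terminal stock prices: S_u = 165, S_d = 82.5
Terminal payoffs (S − K): max(35, 0) = 35, max(-47.5, 0) = 0
Node 0 (S = 110): V_0 = e^(−0.04)·[0.3877·35.0000 + 0.6123·0.0000] = 13.0390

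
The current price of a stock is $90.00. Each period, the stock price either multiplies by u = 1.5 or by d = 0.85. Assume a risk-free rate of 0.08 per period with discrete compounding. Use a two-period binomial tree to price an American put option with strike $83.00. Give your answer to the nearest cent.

$6.43

Risk-neutral probability p = (1 + 0.08 − 0.85)/(1.5 − 0.85) = 0.2300/0.6500 = 0.3538
Terminal stock prices: S_uu = 202.5, S_ud = 114.8, S_dd = 65.02
Terminal payoffs (K − S): max(-119.5, 0) = 0, max(-31.75, 0) = 0, max(17.98, 0) = 17.98
Node u (S = 135): continuation = 1/1.08·[0.3538·0.0000 + 0.6462·0.0000] = 0.0000; exercise value = 0.0000 ≤ continuation, so V_u = 0.0000
Node d (S = 76.5): continuation = 1/1.08·[0.3538·0.0000 + 0.6462·17.9750] = 10.7543; exercise value = 6.5000 ≤ continuation, so V_d = 10.7543
Node 0 (S = 90): continuation = 1/1.08·[0.3538·0.0000 + 0.6462·10.7543] = 6.4342; exercise value = 0.0000 ≤ continuation, so V_0 = 6.4342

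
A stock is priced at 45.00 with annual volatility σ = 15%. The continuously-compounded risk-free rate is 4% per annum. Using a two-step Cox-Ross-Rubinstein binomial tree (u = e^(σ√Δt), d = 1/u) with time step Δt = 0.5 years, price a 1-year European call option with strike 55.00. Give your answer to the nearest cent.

CRR parameters: u = e^(σ√Δt) = e^(0.15·√0.5) = 1.1119, d = 1/u = 0.8994
Per-period rate: rΔt = 0.04·0.5 = 0.02, so R = e^0.02 = 1.0202
Risk-neutral probability p = (e^0.02 − 0.8994)/(1.1119 − 0.8994) = 0.1208/0.2125 = 0.5686
Terminal stock prices: S_uu = 55.63, S_ud = 45, S_dd = 36.4
Terminal payoffs (S − K): max(0.634, 0) = 0.634, max(-10, 0) = 0, max(-18.6, 0) = 0
Node u (S = 50.04): V_u = e^(−0.02)·[0.5686·0.6340 + 0.4314·0.0000] = 0.3533
Node d (S = 40.47): V_d = e^(−0.02)·[0.5686·0.0000 + 0.4314·0.0000] = 0.0000
Node 0 (S = 45): V_0 = e^(−0.02)·[0.5686·0.3533 + 0.4314·0.0000] = 0.1969

0.20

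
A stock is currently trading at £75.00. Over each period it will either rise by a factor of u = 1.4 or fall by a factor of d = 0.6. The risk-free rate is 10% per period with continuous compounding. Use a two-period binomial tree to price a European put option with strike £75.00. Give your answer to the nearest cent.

£9.91

Risk-neutral probability p = (e^0.1 − 0.6)/(1.4 − 0.6) = 0.5052/0.8000 = 0.6315
Terminal stock prices: S_uu = 147, S_ud = 63, S_dd = 27
Terminal payoffs (K − S): max(-72, 0) = 0, max(12, 0) = 12, max(48, 0) = 48
Node u (S = 105): V_u = e^(−0.1)·[0.6315·0.0000 + 0.3685·12.0000] = 4.0016
Node d (S = 45): V_d = e^(−0.1)·[0.6315·12.0000 + 0.3685·48.0000] = 22.8628
Node 0 (S = 75): V_0 = e^(−0.1)·[0.6315·4.0016 + 0.3685·22.8628] = 9.9104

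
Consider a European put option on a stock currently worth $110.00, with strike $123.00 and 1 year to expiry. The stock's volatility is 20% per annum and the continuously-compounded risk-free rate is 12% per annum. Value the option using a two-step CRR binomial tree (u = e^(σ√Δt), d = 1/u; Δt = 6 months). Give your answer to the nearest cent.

CRR parameters: u = e^(σ√Δt) = e^(0.2·√0.5) = 1.1519, d = 1/u = 0.8681
Per-period rate: rΔt = 0.12·0.5 = 0.06, so R = e^0.06 = 1.0618
Risk-neutral probability p = (e^0.06 − 0.8681)/(1.1519 − 0.8681) = 0.1937/0.2838 = 0.6826
Terminal stock prices: S_uu = 146, S_ud = 110, S_dd = 82.9
Terminal payoffs (K − S): max(-22.96, 0) = 0, max(13, 0) = 13, max(40.1, 0) = 40.1
Node u (S = 126.7): V_u = e^(−0.06)·[0.6826·0.0000 + 0.3174·13.0000] = 3.8859
Node d (S = 95.49): V_d = e^(−0.06)·[0.6826·13.0000 + 0.3174·40.0998] = 20.3435
Node 0 (S = 110): V_0 = e^(−0.06)·[0.6826·3.8859 + 0.3174·20.3435] = 8.5790

$8.58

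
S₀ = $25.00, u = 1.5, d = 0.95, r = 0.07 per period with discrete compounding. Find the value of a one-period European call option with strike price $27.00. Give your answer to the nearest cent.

$2.14

Risk-neutral probability p = (1 + 0.07 − 0.95)/(1.5 − 0.95) = 0.1200/0.5500 = 0.2182
Terminal stock prices: S_u = 37.5, S_d = 23.75
Terminal payoffs (S − K): max(10.5, 0) = 10.5, max(-3.25, 0) = 0
Node 0 (S = 25): V_0 = 1/1.07·[0.2182·10.5000 + 0.7818·0.0000] = 2.1410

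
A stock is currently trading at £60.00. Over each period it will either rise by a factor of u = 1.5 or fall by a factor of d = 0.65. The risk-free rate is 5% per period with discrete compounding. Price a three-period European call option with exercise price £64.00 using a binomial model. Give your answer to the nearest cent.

£19.68

Risk-neutral probability p = (1 + 0.05 − 0.65)/(1.5 − 0.65) = 0.4000/0.8500 = 0.4706
Terminal stock prices: S_uuu = 202.5, S_uud = 87.75, S_udd = 38.03, S_ddd = 16.48
Terminal payoffs (S − K): max(138.5, 0) = 138.5, max(23.75, 0) = 23.75, max(-25.97, 0) = 0, max(-47.52, 0) = 0
Node uu (S = 135): V_uu = 1/1.05·[0.4706·138.5000 + 0.5294·23.7500] = 74.0476
Node ud (S = 58.5): V_ud = 1/1.05·[0.4706·23.7500 + 0.5294·0.0000] = 10.6443
Node dd (S = 25.35): V_dd = 1/1.05·[0.4706·0.0000 + 0.5294·0.0000] = 0.0000
Node u (S = 90): V_u = 1/1.05·[0.4706·74.0476 + 0.5294·10.6443] = 38.5535
Node d (S = 39): V_d = 1/1.05·[0.4706·10.6443 + 0.5294·0.0000] = 4.7705
Node 0 (S = 60): V_0 = 1/1.05·[0.4706·38.5535 + 0.5294·4.7705] = 19.6842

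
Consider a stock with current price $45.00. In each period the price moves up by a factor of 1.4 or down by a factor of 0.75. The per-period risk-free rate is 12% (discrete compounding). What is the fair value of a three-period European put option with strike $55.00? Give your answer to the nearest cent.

Risk-neutral probability p = (1 + 0.12 − 0.75)/(1.4 − 0.75) = 0.3700/0.6500 = 0.5692
Terminal stock prices: S_uuu = 123.5, S_uud = 66.15, S_udd = 35.44, S_ddd = 18.98
Terminal payoffs (K − S): max(-68.48, 0) = 0, max(-11.15, 0) = 0, max(19.56, 0) = 19.56, max(36.02, 0) = 36.02
Node uu (S = 88.2): V_uu = 1/1.12·[0.5692·0.0000 + 0.4308·0.0000] = 0.0000
Node ud (S = 47.25): V_ud = 1/1.12·[0.5692·0.0000 + 0.4308·19.5625] = 7.5240
Node dd (S = 25.31): V_dd = 1/1.12·[0.5692·19.5625 + 0.4308·36.0156] = 23.7946
Node u (S = 63): V_u = 1/1.12·[0.5692·0.0000 + 0.4308·7.5240] = 2.8939
Node d (S = 33.75): V_d = 1/1.12·[0.5692·7.5240 + 0.4308·23.7946] = 12.9758
Node 0 (S = 45): V_0 = 1/1.12·[0.5692·2.8939 + 0.4308·12.9758] = 6.4615

$6.46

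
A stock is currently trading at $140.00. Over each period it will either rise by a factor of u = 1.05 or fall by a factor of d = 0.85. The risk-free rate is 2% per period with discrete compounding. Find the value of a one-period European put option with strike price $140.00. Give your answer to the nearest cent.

$3.09

Risk-neutral probability p = (1 + 0.02 − 0.85)/(1.05 − 0.85) = 0.1700/0.2000 = 0.8500
Terminal stock prices: S_u = 147, S_d = 119
Terminal payoffs (K − S): max(-7, 0) = 0, max(21, 0) = 21
Node 0 (S = 140): V_0 = 1/1.02·[0.8500·0.0000 + 0.1500·21.0000] = 3.0882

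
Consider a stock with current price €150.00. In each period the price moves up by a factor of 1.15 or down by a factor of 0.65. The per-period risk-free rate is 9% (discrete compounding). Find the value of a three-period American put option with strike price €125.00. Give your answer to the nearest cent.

€4.17

Risk-neutral probability p = (1 + 0.09 − 0.65)/(1.15 − 0.65) = 0.4400/0.5000 = 0.8800
Terminal stock prices: S_uuu = 228.1, S_uud = 128.9, S_udd = 72.88, S_ddd = 41.19
Terminal payoffs (K − S): max(-103.1, 0) = 0, max(-3.944, 0) = 0, max(52.12, 0) = 52.12, max(83.81, 0) = 83.81
Node uu (S = 198.4): continuation = 1/1.09·[0.8800·0.0000 + 0.1200·0.0000] = 0.0000; exercise value = 0.0000 ≤ continuation, so V_uu = 0.0000
Node ud (S = 112.1): continuation = 1/1.09·[0.8800·0.0000 + 0.1200·52.1187] = 5.7378; exercise value = 12.8750 > continuation, so V_ud = 12.8750 (exercise)
Node dd (S = 63.38): continuation = 1/1.09·[0.8800·52.1187 + 0.1200·83.8063] = 51.3039; exercise value = 61.6250 > continuation, so V_dd = 61.6250 (exercise)
Node u (S = 172.5): continuation = 1/1.09·[0.8800·0.0000 + 0.1200·12.8750] = 1.4174; exercise value = 0.0000 ≤ continuation, so V_u = 1.4174
Node d (S = 97.5): continuation = 1/1.09·[0.8800·12.8750 + 0.1200·61.6250] = 17.1789; exercise value = 27.5000 > continuation, so V_d = 27.5000 (exercise)
Node 0 (S = 150): continuation = 1/1.09·[0.8800·1.4174 + 0.1200·27.5000] = 4.1719; exercise value = 0.0000 ≤ continuation, so V_0 = 4.1719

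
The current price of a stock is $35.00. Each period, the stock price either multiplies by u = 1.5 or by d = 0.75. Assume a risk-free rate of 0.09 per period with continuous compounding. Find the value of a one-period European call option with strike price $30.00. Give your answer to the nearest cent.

Risk-neutral probability p = (e^0.09 − 0.75)/(1.5 − 0.75) = 0.3442/0.7500 = 0.4589
Terminal stock prices: S_u = 52.5, S_d = 26.25
Terminal payoffs (S − K): max(22.5, 0) = 22.5, max(-3.75, 0) = 0
Node 0 (S = 35): V_0 = e^(−0.09)·[0.4589·22.5000 + 0.5411·0.0000] = 9.4365

$9.44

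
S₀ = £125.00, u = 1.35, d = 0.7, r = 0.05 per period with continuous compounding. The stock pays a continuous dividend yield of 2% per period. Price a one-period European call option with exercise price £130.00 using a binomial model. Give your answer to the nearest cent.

Per-period risk-free factor R = e^0.05 = 1.0513; dividend-adjusted growth = e^(0.05−0.02) = 1.0305.
Risk-neutral probability p = (1.0305 − 0.7)/(1.35 − 0.7) = 0.3305/0.6500 = 0.5084
Terminal stock prices: S_u = 168.8, S_d = 87.5
Terminal payoffs (S − K): max(38.75, 0) = 38.75, max(-42.5, 0) = 0
Node 0 (S = 125): V_0 = e^(−0.05)·[0.5084·38.7500 + 0.4916·0.0000] = 18.7394

£18.74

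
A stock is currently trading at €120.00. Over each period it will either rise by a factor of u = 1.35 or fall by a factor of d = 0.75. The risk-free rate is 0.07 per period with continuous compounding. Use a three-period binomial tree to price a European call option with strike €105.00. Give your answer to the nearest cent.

Risk-neutral probability p = (e^0.07 − 0.75)/(1.35 − 0.75) = 0.3225/0.6000 = 0.5375
Terminal stock prices: S_uuu = 295.2, S_uud = 164, S_udd = 91.12, S_ddd = 50.62
Terminal payoffs (S − K): max(190.2, 0) = 190.2, max(59.03, 0) = 59.03, max(-13.88, 0) = 0, max(-54.38, 0) = 0
Node uu (S = 218.7): V_uu = e^(−0.07)·[0.5375·190.2450 + 0.4625·59.0250] = 120.7986
Node ud (S = 121.5): V_ud = e^(−0.07)·[0.5375·59.0250 + 0.4625·0.0000] = 29.5818
Node dd (S = 67.5): V_dd = e^(−0.07)·[0.5375·0.0000 + 0.4625·0.0000] = 0.0000
Node u (S = 162): V_u = e^(−0.07)·[0.5375·120.7986 + 0.4625·29.5818] = 73.2974
Node d (S = 90): V_d = e^(−0.07)·[0.5375·29.5818 + 0.4625·0.0000] = 14.8256
Node 0 (S = 120): V_0 = e^(−0.07)·[0.5375·73.2974 + 0.4625·14.8256] = 43.1279

€43.13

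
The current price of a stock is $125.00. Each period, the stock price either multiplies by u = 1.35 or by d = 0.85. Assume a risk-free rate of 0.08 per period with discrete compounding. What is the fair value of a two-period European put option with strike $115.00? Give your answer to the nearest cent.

Risk-neutral probability p = (1 + 0.08 − 0.85)/(1.35 − 0.85) = 0.2300/0.5000 = 0.4600
Terminal stock prices: S_uu = 227.8, S_ud = 143.4, S_dd = 90.31
Terminal payoffs (K − S): max(-112.8, 0) = 0, max(-28.44, 0) = 0, max(24.69, 0) = 24.69
Node u (S = 168.8): V_u = 1/1.08·[0.4600·0.0000 + 0.5400·0.0000] = 0.0000
Node d (S = 106.2): V_d = 1/1.08·[0.4600·0.0000 + 0.5400·24.6875] = 12.3438
Node 0 (S = 125): V_0 = 1/1.08·[0.4600·0.0000 + 0.5400·12.3438] = 6.1719

$6.17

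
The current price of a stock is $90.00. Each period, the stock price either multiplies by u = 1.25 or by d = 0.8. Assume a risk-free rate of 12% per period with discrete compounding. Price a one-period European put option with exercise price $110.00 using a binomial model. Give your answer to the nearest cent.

$9.80

Risk-neutral probability p = (1 + 0.12 − 0.8)/(1.25 − 0.8) = 0.3200/0.4500 = 0.7111
Terminal stock prices: S_u = 112.5, S_d = 72
Terminal payoffs (K − S): max(-2.5, 0) = 0, max(38, 0) = 38
Node 0 (S = 90): V_0 = 1/1.12·[0.7111·0.0000 + 0.2889·38.0000] = 9.8016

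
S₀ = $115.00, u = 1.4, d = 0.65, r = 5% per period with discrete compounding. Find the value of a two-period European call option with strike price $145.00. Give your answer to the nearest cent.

Risk-neutral probability p = (1 + 0.05 − 0.65)/(1.4 − 0.65) = 0.4000/0.7500 = 0.5333
Terminal stock prices: S_uu = 225.4, S_ud = 104.7, S_dd = 48.59
Terminal payoffs (S − K): max(80.4, 0) = 80.4, max(-40.35, 0) = 0, max(-96.41, 0) = 0
Node u (S = 161): V_u = 1/1.05·[0.5333·80.4000 + 0.4667·0.0000] = 40.8381
Node d (S = 74.75): V_d = 1/1.05·[0.5333·0.0000 + 0.4667·0.0000] = 0.0000
Node 0 (S = 115): V_0 = 1/1.05·[0.5333·40.8381 + 0.4667·0.0000] = 20.7432

$20.74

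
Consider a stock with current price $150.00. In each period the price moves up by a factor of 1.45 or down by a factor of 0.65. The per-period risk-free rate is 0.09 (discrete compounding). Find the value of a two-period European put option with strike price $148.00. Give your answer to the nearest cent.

$17.18

Risk-neutral probability p = (1 + 0.09 − 0.65)/(1.45 − 0.65) = 0.4400/0.8000 = 0.5500
Terminal stock prices: S_uu = 315.4, S_ud = 141.4, S_dd = 63.38
Terminal payoffs (K − S): max(-167.4, 0) = 0, max(6.625, 0) = 6.625, max(84.62, 0) = 84.62
Node u (S = 217.5): V_u = 1/1.09·[0.5500·0.0000 + 0.4500·6.6250] = 2.7351
Node d (S = 97.5): V_d = 1/1.09·[0.5500·6.6250 + 0.4500·84.6250] = 38.2798
Node 0 (S = 150): V_0 = 1/1.09·[0.5500·2.7351 + 0.4500·38.2798] = 17.1837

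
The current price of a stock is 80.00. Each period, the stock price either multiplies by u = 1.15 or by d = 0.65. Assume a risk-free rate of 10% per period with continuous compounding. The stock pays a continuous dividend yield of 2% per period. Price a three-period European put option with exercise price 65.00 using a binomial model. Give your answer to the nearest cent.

Per-period risk-free factor R = e^0.1 = 1.1052; dividend-adjusted growth = e^(0.1−0.02) = 1.0833.
Risk-neutral probability p = (1.0833 − 0.65)/(1.15 − 0.65) = 0.4333/0.5000 = 0.8666
Terminal stock prices: S_uuu = 121.7, S_uud = 68.77, S_udd = 38.87, S_ddd = 21.97
Terminal payoffs (K − S): max(-56.67, 0) = 0, max(-3.77, 0) = 0, max(26.13, 0) = 26.13, max(43.03, 0) = 43.03
Node uu (S = 105.8): V_uu = e^(−0.1)·[0.8666·0.0000 + 0.1334·0.0000] = 0.0000
Node ud (S = 59.8): V_ud = e^(−0.1)·[0.8666·0.0000 + 0.1334·26.1300] = 3.1546
Node dd (S = 33.8): V_dd = e^(−0.1)·[0.8666·26.1300 + 0.1334·43.0300] = 25.6837
Node u (S = 92): V_u = e^(−0.1)·[0.8666·0.0000 + 0.1334·3.1546] = 0.3809
Node d (S = 52): V_d = e^(−0.1)·[0.8666·3.1546 + 0.1334·25.6837] = 5.5743
Node 0 (S = 80): V_0 = e^(−0.1)·[0.8666·0.3809 + 0.1334·5.5743] = 0.9716

0.97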